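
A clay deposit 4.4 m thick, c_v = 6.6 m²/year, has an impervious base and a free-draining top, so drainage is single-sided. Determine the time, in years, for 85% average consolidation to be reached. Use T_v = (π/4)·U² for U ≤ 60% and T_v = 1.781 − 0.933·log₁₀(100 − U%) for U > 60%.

Drainage path length: H_d = H = 4.4 m (single drainage).
U > 60%: T_v = 1.781 − 0.933·log₁₀(100 − 85) = 0.68371.
t = T_v·H_d²/c_v = 0.68371×4.4²/6.6 = 2.006 years.

t ≈ 2.01 years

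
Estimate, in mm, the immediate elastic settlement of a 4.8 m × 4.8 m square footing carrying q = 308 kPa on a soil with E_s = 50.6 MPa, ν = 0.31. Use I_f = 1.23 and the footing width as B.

Immediate (elastic) settlement: S_e = q·B·(1−ν²)/E_s · I_f.
E_s = 50.6 MPa = 50600 kPa.
S_e = 308 × 4.8 × (1 − 0.31²) / 50600 × 1.23
    = 308 × 4.8 × 0.9039 / 50600 × 1.23
    = 0.03248 m = 32.48 mm

S_e ≈ 32.5 mm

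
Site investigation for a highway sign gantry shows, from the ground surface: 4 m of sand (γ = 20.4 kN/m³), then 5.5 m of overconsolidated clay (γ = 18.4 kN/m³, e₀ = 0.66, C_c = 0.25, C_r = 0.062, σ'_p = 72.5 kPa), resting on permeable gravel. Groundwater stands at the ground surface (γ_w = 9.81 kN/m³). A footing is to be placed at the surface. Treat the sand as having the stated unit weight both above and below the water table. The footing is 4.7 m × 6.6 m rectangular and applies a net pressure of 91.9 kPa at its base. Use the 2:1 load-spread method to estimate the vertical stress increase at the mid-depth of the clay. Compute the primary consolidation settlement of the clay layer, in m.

Mid-depth of clay below the ground surface: z = 4 + 5.5/2 = 6.75 m.
Total vertical stress at mid-clay: σ_v = 20.4×4 + 18.4×2.75 = 132.2 kPa.
Pore pressure: u = 9.81×(6.75 − 0) = 66.218 kPa.
Initial effective stress: σ'_0 = σ_v − u = 132.2 − 66.218 = 65.982 kPa.
Stress increase at mid-clay by the 2:1 spreading method:
Δσ = qBL/((B+z)(L+z)) = 91.9×4.7×6.6/((4.7+6.75)(6.6+6.75)) = 18.65 kPa
Final effective stress: σ'_f = 65.982 + 18.65 = 84.632 kPa.
σ'_f = 84.632 > σ'_p = 72.5 kPa, so the stress path crosses the preconsolidation pressure — recompression up to σ'_p, then virgin compression beyond:
S_c = H/(1+e₀)·[C_r·log₁₀(σ'_p/σ'_0) + C_c·log₁₀(σ'_f/σ'_p)]
    = 5.5/1.66 × [0.062×log₁₀(72.5/65.982) + 0.25×log₁₀(84.632/72.5)]
    = 3.3133 × [0.0025366 + 0.016799] = 0.06406 m

S_c ≈ 0.0641 m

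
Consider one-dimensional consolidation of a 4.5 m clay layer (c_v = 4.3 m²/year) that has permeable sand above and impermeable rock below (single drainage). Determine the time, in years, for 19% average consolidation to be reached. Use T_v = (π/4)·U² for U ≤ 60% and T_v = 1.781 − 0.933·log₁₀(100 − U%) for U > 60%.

Drainage path length: H_d = H = 4.5 m (single drainage).
U ≤ 60%: T_v = (π/4)·U² = (π/4)×0.19² = 0.028353.
t = T_v·H_d²/c_v = 0.028353×4.5²/4.3 = 0.1335 years.

t ≈ 0.134 years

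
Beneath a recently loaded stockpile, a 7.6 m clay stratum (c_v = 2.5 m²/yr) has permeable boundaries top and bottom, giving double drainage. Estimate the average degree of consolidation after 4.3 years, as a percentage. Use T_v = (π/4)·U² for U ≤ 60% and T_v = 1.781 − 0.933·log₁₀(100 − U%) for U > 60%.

U ≈ 87.1 %

Drainage path length: H_d = H/2 = 3.8 m (double drainage).
T_v = c_v·t/H_d² = 2.5×4.3/3.8² = 0.74446.
T_v = 0.74446 corresponds to the U > 60% branch:
U = 1 − 10^((1.781 − T_v)/0.933)/100 = 0.8709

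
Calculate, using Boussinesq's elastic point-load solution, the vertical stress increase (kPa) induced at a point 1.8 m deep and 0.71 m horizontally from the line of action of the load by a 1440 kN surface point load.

Δσ_z ≈ 148 kPa

Boussinesq vertical stress below a point load on an elastic half-space:
Δσ_z = 3P/(2πz²) · [1 + (r/z)²]^(−5/2)
r/z = 0.71/1.8 = 0.39444; [1+(r/z)²]^(−5/2) = 0.69662.
Δσ_z = 3×1440/(2π×1.8²) × 0.69662 = 212.21 × 0.69662 = 147.8 kPa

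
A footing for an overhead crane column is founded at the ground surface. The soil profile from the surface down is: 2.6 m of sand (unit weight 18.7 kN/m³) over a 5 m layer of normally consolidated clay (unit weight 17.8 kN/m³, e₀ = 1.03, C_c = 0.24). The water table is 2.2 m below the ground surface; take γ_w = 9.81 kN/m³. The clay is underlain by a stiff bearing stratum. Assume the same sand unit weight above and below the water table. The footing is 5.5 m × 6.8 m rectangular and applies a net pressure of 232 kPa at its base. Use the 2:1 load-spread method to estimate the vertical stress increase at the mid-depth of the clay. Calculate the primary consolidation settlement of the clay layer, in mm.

Mid-depth of clay below the ground surface: z = 2.6 + 5/2 = 5.1 m.
Total vertical stress at mid-clay: σ_v = 18.7×2.6 + 17.8×2.5 = 93.12 kPa.
Pore pressure: u = 9.81×(5.1 − 2.2) = 28.449 kPa.
Initial effective stress: σ'_0 = σ_v − u = 93.12 − 28.449 = 64.671 kPa.
Stress increase at mid-clay by the 2:1 spreading method:
Δσ = qBL/((B+z)(L+z)) = 232×5.5×6.8/((5.5+5.1)(6.8+5.1)) = 68.787 kPa
Final effective stress: σ'_f = σ'_0 + Δσ = 64.671 + 68.787 = 133.46 kPa.
Normally consolidated clay, so the full stress increment lies on the virgin compression line:
S_c = C_c·H/(1+e₀)·log₁₀(σ'_f/σ'_0) = 0.24×5/(1+1.03)×log₁₀(133.46/64.671)
    = 0.59113 × 0.31464 = 0.186 m

S_c ≈ 186 mm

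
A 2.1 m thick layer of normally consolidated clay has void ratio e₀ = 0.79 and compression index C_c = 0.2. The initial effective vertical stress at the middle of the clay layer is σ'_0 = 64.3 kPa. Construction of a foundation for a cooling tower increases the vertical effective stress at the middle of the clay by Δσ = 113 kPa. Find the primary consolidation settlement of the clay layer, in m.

S_c ≈ 0.103 m

Final effective stress: σ'_f = σ'_0 + Δσ = 64.3 + 113 = 177.3 kPa.
Normally consolidated clay, so the full stress increment lies on the virgin compression line:
S_c = C_c·H/(1+e₀)·log₁₀(σ'_f/σ'_0) = 0.2×2.1/(1+0.79)×log₁₀(177.3/64.3)
    = 0.23464 × 0.4405 = 0.1034 m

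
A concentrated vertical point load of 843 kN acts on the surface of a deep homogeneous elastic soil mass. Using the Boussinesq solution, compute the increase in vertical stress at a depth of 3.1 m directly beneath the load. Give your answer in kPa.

Boussinesq vertical stress below a point load on an elastic half-space:
Δσ_z = 3P/(2πz²) · [1 + (r/z)²]^(−5/2)
r/z = 0/3.1 = 0; [1+(r/z)²]^(−5/2) = 1.
Δσ_z = 3×843/(2π×3.1²) × 1 = 41.884 × 1 = 41.88 kPa

Δσ_z ≈ 41.9 kPa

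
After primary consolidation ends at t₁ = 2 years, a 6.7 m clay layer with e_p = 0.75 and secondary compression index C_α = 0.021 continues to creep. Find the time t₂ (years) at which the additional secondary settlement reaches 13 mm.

S_s = C_α·H/(1+e_p)·log₁₀(t₂/t₁) ⇒ log₁₀(t₂/t₁) = S_s·(1+e_p)/(C_α·H).
log₁₀(t₂/t₁) = 0.013 × (1+0.75) / (0.021×6.7) = 0.1617
t₂ = t₁ × 10^0.1617 = 2 × 1.451 = 2.902 years

t₂ ≈ 2.9 years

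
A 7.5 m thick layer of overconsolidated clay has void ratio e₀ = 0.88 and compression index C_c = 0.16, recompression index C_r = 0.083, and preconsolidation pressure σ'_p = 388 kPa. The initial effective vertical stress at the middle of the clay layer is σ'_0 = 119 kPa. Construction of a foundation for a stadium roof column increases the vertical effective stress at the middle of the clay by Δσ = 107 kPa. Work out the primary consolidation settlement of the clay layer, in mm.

Final effective stress: σ'_f = 119 + 107 = 226 kPa.
σ'_f = 226 ≤ σ'_p = 388 kPa, so the clay remains overconsolidated and only the recompression index applies:
S_c = C_r·H/(1+e₀)·log₁₀(σ'_f/σ'_0) = 0.083×7.5/1.88×log₁₀(226/119)
    = 0.33112 × 0.27856 = 0.09224 m

S_c ≈ 92.2 mm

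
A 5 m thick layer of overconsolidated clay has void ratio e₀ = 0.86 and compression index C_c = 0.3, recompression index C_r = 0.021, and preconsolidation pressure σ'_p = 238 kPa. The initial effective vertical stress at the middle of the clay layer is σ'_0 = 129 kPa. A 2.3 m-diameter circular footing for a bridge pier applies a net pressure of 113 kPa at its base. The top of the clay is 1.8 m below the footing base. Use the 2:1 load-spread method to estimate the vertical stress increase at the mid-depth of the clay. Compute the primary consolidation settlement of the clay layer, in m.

S_c ≈ 0.00248 m

Mid-depth of clay below the footing base: z = 1.8 + 5/2 = 4.3 m.
Stress increase at mid-clay by the 2:1 spreading method:
Δσ ≈ qD²/(D+z)² = 113×2.3²/(2.3+4.3)² = 13.723 kPa
Final effective stress: σ'_f = 129 + 13.723 = 142.72 kPa.
σ'_f = 142.72 ≤ σ'_p = 238 kPa, so the clay remains overconsolidated and only the recompression index applies:
S_c = C_r·H/(1+e₀)·log₁₀(σ'_f/σ'_0) = 0.021×5/1.86×log₁₀(142.72/129)
    = 0.056452 × 0.043895 = 0.002478 m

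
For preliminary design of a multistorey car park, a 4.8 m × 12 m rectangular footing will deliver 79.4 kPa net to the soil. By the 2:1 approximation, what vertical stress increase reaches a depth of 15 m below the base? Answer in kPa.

Δσ_z ≈ 8.55 kPa

By the 2:1 method the load spreads at 1 horizontal : 2 vertical, so at depth z the loaded area has grown by z in each plan dimension:
Δσ = qBL/((B+z)(L+z)) = 79.4×4.8×12/((4.8+15)(12+15)) = 8.5549 kPa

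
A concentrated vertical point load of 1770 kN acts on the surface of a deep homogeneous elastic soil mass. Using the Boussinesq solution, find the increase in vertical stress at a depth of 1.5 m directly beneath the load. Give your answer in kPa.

Δσ_z ≈ 376 kPa

Boussinesq vertical stress below a point load on an elastic half-space:
Δσ_z = 3P/(2πz²) · [1 + (r/z)²]^(−5/2)
r/z = 0/1.5 = 0; [1+(r/z)²]^(−5/2) = 1.
Δσ_z = 3×1770/(2π×1.5²) × 1 = 375.61 × 1 = 375.6 kPa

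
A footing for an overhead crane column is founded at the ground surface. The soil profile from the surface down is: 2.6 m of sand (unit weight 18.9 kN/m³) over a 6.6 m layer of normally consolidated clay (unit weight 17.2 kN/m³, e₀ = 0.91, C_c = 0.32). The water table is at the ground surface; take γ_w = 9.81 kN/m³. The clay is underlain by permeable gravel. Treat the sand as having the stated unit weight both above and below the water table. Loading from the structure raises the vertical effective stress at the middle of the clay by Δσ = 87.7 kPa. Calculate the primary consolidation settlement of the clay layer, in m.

Mid-depth of clay below the ground surface: z = 2.6 + 6.6/2 = 5.9 m.
Total vertical stress at mid-clay: σ_v = 18.9×2.6 + 17.2×3.3 = 105.9 kPa.
Pore pressure: u = 9.81×(5.9 − 0) = 57.879 kPa.
Initial effective stress: σ'_0 = σ_v − u = 105.9 − 57.879 = 48.021 kPa.
Final effective stress: σ'_f = σ'_0 + Δσ = 48.021 + 87.7 = 135.72 kPa.
Normally consolidated clay, so the full stress increment lies on the virgin compression line:
S_c = C_c·H/(1+e₀)·log₁₀(σ'_f/σ'_0) = 0.32×6.6/(1+0.91)×log₁₀(135.72/48.021)
    = 1.1058 × 0.45121 = 0.4989 m

S_c ≈ 0.499 m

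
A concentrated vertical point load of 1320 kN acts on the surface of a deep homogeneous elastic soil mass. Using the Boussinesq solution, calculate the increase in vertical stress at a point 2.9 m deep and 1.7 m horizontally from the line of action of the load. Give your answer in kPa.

Δσ_z ≈ 35.8 kPa

Boussinesq vertical stress below a point load on an elastic half-space:
Δσ_z = 3P/(2πz²) · [1 + (r/z)²]^(−5/2)
r/z = 1.7/2.9 = 0.58621; [1+(r/z)²]^(−5/2) = 0.47785.
Δσ_z = 3×1320/(2π×2.9²) × 0.47785 = 74.941 × 0.47785 = 35.81 kPa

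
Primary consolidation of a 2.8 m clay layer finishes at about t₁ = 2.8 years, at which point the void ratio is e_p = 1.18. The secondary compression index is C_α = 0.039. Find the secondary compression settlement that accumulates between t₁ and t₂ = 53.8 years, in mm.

Secondary compression: S_s = C_α·H/(1+e_p)·log₁₀(t₂/t₁)
S_s = 0.039×2.8/(1+1.18)×log₁₀(53.8/2.8)
    = 0.05009 × 1.284 = 0.0643 m

S_s ≈ 64.3 mm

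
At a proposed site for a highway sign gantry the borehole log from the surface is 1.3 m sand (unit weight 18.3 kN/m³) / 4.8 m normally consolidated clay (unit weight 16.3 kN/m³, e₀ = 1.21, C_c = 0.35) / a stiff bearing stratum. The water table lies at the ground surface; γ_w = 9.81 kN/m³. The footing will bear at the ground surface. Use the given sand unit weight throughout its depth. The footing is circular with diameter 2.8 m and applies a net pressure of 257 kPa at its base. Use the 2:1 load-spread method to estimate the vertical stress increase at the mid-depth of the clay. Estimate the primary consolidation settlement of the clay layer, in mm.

Mid-depth of clay below the ground surface: z = 1.3 + 4.8/2 = 3.7 m.
Total vertical stress at mid-clay: σ_v = 18.3×1.3 + 16.3×2.4 = 62.91 kPa.
Pore pressure: u = 9.81×(3.7 − 0) = 36.297 kPa.
Initial effective stress: σ'_0 = σ_v − u = 62.91 − 36.297 = 26.613 kPa.
Stress increase at mid-clay by the 2:1 spreading method:
Δσ ≈ qD²/(D+z)² = 257×2.8²/(2.8+3.7)² = 47.689 kPa
Final effective stress: σ'_f = σ'_0 + Δσ = 26.613 + 47.689 = 74.302 kPa.
Normally consolidated clay, so the full stress increment lies on the virgin compression line:
S_c = C_c·H/(1+e₀)·log₁₀(σ'_f/σ'_0) = 0.35×4.8/(1+1.21)×log₁₀(74.302/26.613)
    = 0.76018 × 0.44591 = 0.339 m

S_c ≈ 339 mm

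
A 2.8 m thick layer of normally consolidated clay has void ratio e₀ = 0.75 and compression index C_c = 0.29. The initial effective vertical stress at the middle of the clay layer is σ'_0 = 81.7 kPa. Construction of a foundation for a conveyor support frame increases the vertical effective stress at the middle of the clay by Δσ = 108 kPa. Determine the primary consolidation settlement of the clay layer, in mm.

S_c ≈ 170 mm

Final effective stress: σ'_f = σ'_0 + Δσ = 81.7 + 108 = 189.7 kPa.
Normally consolidated clay, so the full stress increment lies on the virgin compression line:
S_c = C_c·H/(1+e₀)·log₁₀(σ'_f/σ'_0) = 0.29×2.8/(1+0.75)×log₁₀(189.7/81.7)
    = 0.464 × 0.36585 = 0.1698 m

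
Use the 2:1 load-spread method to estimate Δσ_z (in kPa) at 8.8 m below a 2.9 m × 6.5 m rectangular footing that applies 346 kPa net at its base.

By the 2:1 method the load spreads at 1 horizontal : 2 vertical, so at depth z the loaded area has grown by z in each plan dimension:
Δσ = qBL/((B+z)(L+z)) = 346×2.9×6.5/((2.9+8.8)(6.5+8.8)) = 36.434 kPa

Δσ_z ≈ 36.4 kPa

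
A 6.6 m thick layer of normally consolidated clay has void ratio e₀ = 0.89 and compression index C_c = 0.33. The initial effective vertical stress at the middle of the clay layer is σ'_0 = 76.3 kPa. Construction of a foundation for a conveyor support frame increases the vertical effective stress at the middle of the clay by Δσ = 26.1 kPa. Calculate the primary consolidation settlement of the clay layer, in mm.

S_c ≈ 147 mm

Final effective stress: σ'_f = σ'_0 + Δσ = 76.3 + 26.1 = 102.4 kPa.
Normally consolidated clay, so the full stress increment lies on the virgin compression line:
S_c = C_c·H/(1+e₀)·log₁₀(σ'_f/σ'_0) = 0.33×6.6/(1+0.89)×log₁₀(102.4/76.3)
    = 1.1524 × 0.12778 = 0.1473 m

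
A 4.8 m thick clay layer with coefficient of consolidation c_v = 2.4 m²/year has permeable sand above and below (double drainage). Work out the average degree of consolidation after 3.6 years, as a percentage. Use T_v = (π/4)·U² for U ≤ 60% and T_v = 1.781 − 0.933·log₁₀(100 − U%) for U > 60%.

U ≈ 98 %

Drainage path length: H_d = H/2 = 2.4 m (double drainage).
T_v = c_v·t/H_d² = 2.4×3.6/2.4² = 1.5.
T_v = 1.5 corresponds to the U > 60% branch:
U = 1 − 10^((1.781 − T_v)/0.933)/100 = 0.98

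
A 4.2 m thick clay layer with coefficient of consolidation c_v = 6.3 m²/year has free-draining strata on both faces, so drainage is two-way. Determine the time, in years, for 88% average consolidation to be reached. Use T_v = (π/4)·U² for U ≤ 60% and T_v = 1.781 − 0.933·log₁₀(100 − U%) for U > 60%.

Drainage path length: H_d = H/2 = 2.1 m (double drainage).
U > 60%: T_v = 1.781 − 0.933·log₁₀(100 − 88) = 0.77412.
t = T_v·H_d²/c_v = 0.77412×2.1²/6.3 = 0.5419 years.

t ≈ 0.542 years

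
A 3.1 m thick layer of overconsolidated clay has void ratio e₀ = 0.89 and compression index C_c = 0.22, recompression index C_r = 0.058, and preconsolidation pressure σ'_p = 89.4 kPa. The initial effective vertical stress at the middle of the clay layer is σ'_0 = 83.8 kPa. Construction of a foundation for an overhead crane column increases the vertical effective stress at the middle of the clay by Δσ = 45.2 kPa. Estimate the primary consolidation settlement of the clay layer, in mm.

Final effective stress: σ'_f = 83.8 + 45.2 = 129 kPa.
σ'_f = 129 > σ'_p = 89.4 kPa, so the stress path crosses the preconsolidation pressure — recompression up to σ'_p, then virgin compression beyond:
S_c = H/(1+e₀)·[C_r·log₁₀(σ'_p/σ'_0) + C_c·log₁₀(σ'_f/σ'_p)]
    = 3.1/1.89 × [0.058×log₁₀(89.4/83.8) + 0.22×log₁₀(129/89.4)]
    = 1.6402 × [0.0016294 + 0.035035] = 0.06014 m

S_c ≈ 60.1 mm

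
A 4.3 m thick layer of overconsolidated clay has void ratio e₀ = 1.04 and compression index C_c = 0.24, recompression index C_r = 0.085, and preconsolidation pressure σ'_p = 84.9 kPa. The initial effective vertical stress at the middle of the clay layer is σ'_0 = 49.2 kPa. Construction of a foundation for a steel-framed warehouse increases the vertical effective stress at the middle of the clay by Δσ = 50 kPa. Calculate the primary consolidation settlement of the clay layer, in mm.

S_c ≈ 76.7 mm

Final effective stress: σ'_f = 49.2 + 50 = 99.2 kPa.
σ'_f = 99.2 > σ'_p = 84.9 kPa, so the stress path crosses the preconsolidation pressure — recompression up to σ'_p, then virgin compression beyond:
S_c = H/(1+e₀)·[C_r·log₁₀(σ'_p/σ'_0) + C_c·log₁₀(σ'_f/σ'_p)]
    = 4.3/2.04 × [0.085×log₁₀(84.9/49.2) + 0.24×log₁₀(99.2/84.9)]
    = 2.1078 × [0.02014 + 0.016225] = 0.07665 m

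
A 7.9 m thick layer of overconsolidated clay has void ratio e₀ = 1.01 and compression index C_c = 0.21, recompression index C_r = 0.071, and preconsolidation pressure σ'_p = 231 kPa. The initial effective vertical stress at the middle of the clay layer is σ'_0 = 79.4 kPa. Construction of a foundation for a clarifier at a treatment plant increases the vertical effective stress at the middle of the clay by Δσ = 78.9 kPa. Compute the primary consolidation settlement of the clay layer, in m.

S_c ≈ 0.0836 m

Final effective stress: σ'_f = 79.4 + 78.9 = 158.3 kPa.
σ'_f = 158.3 ≤ σ'_p = 231 kPa, so the clay remains overconsolidated and only the recompression index applies:
S_c = C_r·H/(1+e₀)·log₁₀(σ'_f/σ'_0) = 0.071×7.9/2.01×log₁₀(158.3/79.4)
    = 0.27905 × 0.29966 = 0.08362 m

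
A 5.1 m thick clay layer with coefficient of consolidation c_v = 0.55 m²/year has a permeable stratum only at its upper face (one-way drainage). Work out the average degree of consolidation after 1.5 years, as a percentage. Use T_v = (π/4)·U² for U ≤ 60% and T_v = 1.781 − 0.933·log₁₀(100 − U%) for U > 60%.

Drainage path length: H_d = H = 5.1 m (single drainage).
T_v = c_v·t/H_d² = 0.55×1.5/5.1² = 0.031719.
T_v = 0.031719 corresponds to the U ≤ 60% branch:
U = √(4T_v/π) = 0.201

U ≈ 20.1 %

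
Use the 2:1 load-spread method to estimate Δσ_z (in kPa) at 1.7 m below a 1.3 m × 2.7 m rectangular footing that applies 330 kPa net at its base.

By the 2:1 method the load spreads at 1 horizontal : 2 vertical, so at depth z the loaded area has grown by z in each plan dimension:
Δσ = qBL/((B+z)(L+z)) = 330×1.3×2.7/((1.3+1.7)(2.7+1.7)) = 87.75 kPa

Δσ_z ≈ 87.8 kPa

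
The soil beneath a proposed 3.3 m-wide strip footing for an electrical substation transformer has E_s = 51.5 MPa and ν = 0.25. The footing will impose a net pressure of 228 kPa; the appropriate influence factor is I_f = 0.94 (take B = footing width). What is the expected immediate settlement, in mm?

Immediate (elastic) settlement: S_e = q·B·(1−ν²)/E_s · I_f.
E_s = 51.5 MPa = 51500 kPa.
S_e = 228 × 3.3 × (1 − 0.25²) / 51500 × 0.94
    = 228 × 3.3 × 0.9375 / 51500 × 0.94
    = 0.01287 m = 12.87 mm

S_e ≈ 12.9 mm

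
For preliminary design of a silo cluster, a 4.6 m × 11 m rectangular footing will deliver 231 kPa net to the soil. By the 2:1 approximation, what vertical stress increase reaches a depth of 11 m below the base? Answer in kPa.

Δσ_z ≈ 34.1 kPa

By the 2:1 method the load spreads at 1 horizontal : 2 vertical, so at depth z the loaded area has grown by z in each plan dimension:
Δσ = qBL/((B+z)(L+z)) = 231×4.6×11/((4.6+11)(11+11)) = 34.058 kPa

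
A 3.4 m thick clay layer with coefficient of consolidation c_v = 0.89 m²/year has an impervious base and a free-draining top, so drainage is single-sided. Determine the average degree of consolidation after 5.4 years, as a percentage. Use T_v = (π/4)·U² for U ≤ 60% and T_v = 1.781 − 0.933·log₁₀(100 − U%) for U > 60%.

U ≈ 70.9 %

Drainage path length: H_d = H = 3.4 m (single drainage).
T_v = c_v·t/H_d² = 0.89×5.4/3.4² = 0.41574.
T_v = 0.41574 corresponds to the U > 60% branch:
U = 1 − 10^((1.781 − T_v)/0.933)/100 = 0.7094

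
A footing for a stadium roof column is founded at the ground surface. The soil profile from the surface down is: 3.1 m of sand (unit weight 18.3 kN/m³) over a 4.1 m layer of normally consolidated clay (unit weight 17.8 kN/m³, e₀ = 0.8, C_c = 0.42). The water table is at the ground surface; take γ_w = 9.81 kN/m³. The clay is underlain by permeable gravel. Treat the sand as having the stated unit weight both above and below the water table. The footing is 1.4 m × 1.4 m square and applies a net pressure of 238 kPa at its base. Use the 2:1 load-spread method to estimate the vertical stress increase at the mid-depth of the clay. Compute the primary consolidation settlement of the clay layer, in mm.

Mid-depth of clay below the ground surface: z = 3.1 + 4.1/2 = 5.15 m.
Total vertical stress at mid-clay: σ_v = 18.3×3.1 + 17.8×2.05 = 93.22 kPa.
Pore pressure: u = 9.81×(5.15 − 0) = 50.522 kPa.
Initial effective stress: σ'_0 = σ_v − u = 93.22 − 50.522 = 42.698 kPa.
Stress increase at mid-clay by the 2:1 spreading method:
Δσ = qBL/((B+z)(L+z)) = 238×1.4×1.4/((1.4+5.15)(1.4+5.15)) = 10.873 kPa
Final effective stress: σ'_f = σ'_0 + Δσ = 42.698 + 10.873 = 53.571 kPa.
Normally consolidated clay, so the full stress increment lies on the virgin compression line:
S_c = C_c·H/(1+e₀)·log₁₀(σ'_f/σ'_0) = 0.42×4.1/(1+0.8)×log₁₀(53.571/42.698)
    = 0.95667 × 0.098522 = 0.09425 m

S_c ≈ 94.3 mm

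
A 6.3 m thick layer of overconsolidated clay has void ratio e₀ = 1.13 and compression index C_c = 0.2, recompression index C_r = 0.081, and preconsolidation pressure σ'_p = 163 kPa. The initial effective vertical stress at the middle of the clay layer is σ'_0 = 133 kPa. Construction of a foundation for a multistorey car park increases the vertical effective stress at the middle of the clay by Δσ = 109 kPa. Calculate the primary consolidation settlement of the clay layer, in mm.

Final effective stress: σ'_f = 133 + 109 = 242 kPa.
σ'_f = 242 > σ'_p = 163 kPa, so the stress path crosses the preconsolidation pressure — recompression up to σ'_p, then virgin compression beyond:
S_c = H/(1+e₀)·[C_r·log₁₀(σ'_p/σ'_0) + C_c·log₁₀(σ'_f/σ'_p)]
    = 6.3/2.13 × [0.081×log₁₀(163/133) + 0.2×log₁₀(242/163)]
    = 2.9577 × [0.0071552 + 0.034326] = 0.1227 m

S_c ≈ 123 mm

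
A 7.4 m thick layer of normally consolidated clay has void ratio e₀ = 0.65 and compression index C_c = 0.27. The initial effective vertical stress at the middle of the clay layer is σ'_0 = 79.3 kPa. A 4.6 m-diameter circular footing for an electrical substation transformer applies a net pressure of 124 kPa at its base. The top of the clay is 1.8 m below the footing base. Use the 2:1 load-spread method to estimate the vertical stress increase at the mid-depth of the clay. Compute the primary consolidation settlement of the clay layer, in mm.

S_c ≈ 148 mm

Mid-depth of clay below the footing base: z = 1.8 + 7.4/2 = 5.5 m.
Stress increase at mid-clay by the 2:1 spreading method:
Δσ ≈ qD²/(D+z)² = 124×4.6²/(4.6+5.5)² = 25.721 kPa
Final effective stress: σ'_f = σ'_0 + Δσ = 79.3 + 25.721 = 105.02 kPa.
Normally consolidated clay, so the full stress increment lies on the virgin compression line:
S_c = C_c·H/(1+e₀)·log₁₀(σ'_f/σ'_0) = 0.27×7.4/(1+0.65)×log₁₀(105.02/79.3)
    = 1.2109 × 0.122 = 0.1477 m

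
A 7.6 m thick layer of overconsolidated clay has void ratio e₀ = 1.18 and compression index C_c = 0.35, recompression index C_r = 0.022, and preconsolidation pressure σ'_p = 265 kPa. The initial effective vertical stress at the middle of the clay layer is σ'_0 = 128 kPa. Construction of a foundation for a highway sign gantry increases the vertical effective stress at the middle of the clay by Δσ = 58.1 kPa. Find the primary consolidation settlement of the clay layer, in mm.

Final effective stress: σ'_f = 128 + 58.1 = 186.1 kPa.
σ'_f = 186.1 ≤ σ'_p = 265 kPa, so the clay remains overconsolidated and only the recompression index applies:
S_c = C_r·H/(1+e₀)·log₁₀(σ'_f/σ'_0) = 0.022×7.6/2.18×log₁₀(186.1/128)
    = 0.076696 × 0.16254 = 0.01247 m

S_c ≈ 12.5 mm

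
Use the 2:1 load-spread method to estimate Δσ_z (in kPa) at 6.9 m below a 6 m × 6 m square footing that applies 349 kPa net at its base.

Δσ_z ≈ 75.5 kPa

By the 2:1 method the load spreads at 1 horizontal : 2 vertical, so at depth z the loaded area has grown by z in each plan dimension:
Δσ = qBL/((B+z)(L+z)) = 349×6×6/((6+6.9)(6+6.9)) = 75.5 kPa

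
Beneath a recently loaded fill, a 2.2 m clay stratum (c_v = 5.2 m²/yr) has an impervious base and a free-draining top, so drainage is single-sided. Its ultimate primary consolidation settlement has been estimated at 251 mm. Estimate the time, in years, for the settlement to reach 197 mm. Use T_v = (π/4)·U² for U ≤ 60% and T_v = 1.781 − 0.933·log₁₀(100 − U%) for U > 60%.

t ≈ 0.5 years

Drainage path length: H_d = H = 2.2 m (single drainage).
U = S(t)/S_ult = 197/251 = 0.7849.
U > 60%: T_v = 1.781 − 0.933·log₁₀(100 − 78.486) = 0.53757.
t = T_v·H_d²/c_v = 0.53757×2.2²/5.2 = 0.5004 years.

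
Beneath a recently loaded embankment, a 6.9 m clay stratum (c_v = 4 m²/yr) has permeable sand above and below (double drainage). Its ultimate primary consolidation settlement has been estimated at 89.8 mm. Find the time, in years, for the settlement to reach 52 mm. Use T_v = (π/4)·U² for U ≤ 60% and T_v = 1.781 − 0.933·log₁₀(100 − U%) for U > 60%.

t ≈ 0.784 years

Drainage path length: H_d = H/2 = 3.45 m (double drainage).
U = S(t)/S_ult = 52/89.8 = 0.5791.
U ≤ 60%: T_v = (π/4)·U² = (π/4)×0.57906² = 0.26336.
t = T_v·H_d²/c_v = 0.26336×3.45²/4 = 0.7837 years.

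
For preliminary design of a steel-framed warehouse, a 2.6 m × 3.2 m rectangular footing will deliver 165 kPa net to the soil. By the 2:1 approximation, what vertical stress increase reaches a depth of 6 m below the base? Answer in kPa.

By the 2:1 method the load spreads at 1 horizontal : 2 vertical, so at depth z the loaded area has grown by z in each plan dimension:
Δσ = qBL/((B+z)(L+z)) = 165×2.6×3.2/((2.6+6)(3.2+6)) = 17.351 kPa

Δσ_z ≈ 17.4 kPa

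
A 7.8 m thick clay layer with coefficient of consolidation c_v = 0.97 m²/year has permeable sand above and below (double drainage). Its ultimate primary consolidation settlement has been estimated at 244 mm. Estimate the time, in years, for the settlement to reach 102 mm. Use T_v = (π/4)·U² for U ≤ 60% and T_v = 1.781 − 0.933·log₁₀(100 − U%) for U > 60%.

t ≈ 2.15 years

Drainage path length: H_d = H/2 = 3.9 m (double drainage).
U = S(t)/S_ult = 102/244 = 0.418.
U ≤ 60%: T_v = (π/4)·U² = (π/4)×0.41803² = 0.13725.
t = T_v·H_d²/c_v = 0.13725×3.9²/0.97 = 2.152 years.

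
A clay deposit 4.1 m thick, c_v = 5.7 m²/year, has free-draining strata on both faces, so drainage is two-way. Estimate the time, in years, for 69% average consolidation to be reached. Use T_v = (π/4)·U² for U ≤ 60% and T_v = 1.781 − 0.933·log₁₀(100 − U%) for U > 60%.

t ≈ 0.287 years

Drainage path length: H_d = H/2 = 2.05 m (double drainage).
U > 60%: T_v = 1.781 − 0.933·log₁₀(100 − 69) = 0.38956.
t = T_v·H_d²/c_v = 0.38956×2.05²/5.7 = 0.2872 years.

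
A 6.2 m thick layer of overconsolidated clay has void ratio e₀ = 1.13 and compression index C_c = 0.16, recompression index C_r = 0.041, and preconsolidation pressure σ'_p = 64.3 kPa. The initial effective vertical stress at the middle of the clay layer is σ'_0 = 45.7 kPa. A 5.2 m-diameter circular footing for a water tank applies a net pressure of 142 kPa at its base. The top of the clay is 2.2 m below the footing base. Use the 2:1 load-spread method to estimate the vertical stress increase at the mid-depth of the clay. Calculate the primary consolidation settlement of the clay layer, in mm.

Mid-depth of clay below the footing base: z = 2.2 + 6.2/2 = 5.3 m.
Stress increase at mid-clay by the 2:1 spreading method:
Δσ ≈ qD²/(D+z)² = 142×5.2²/(5.2+5.3)² = 34.827 kPa
Final effective stress: σ'_f = 45.7 + 34.827 = 80.527 kPa.
σ'_f = 80.527 > σ'_p = 64.3 kPa, so the stress path crosses the preconsolidation pressure — recompression up to σ'_p, then virgin compression beyond:
S_c = H/(1+e₀)·[C_r·log₁₀(σ'_p/σ'_0) + C_c·log₁₀(σ'_f/σ'_p)]
    = 6.2/2.13 × [0.041×log₁₀(64.3/45.7) + 0.16×log₁₀(80.527/64.3)]
    = 2.9108 × [0.0060801 + 0.015637] = 0.06321 m

S_c ≈ 63.2 mm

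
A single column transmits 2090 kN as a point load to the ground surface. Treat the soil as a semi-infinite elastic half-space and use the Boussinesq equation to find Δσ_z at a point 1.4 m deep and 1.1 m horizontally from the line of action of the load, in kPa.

Δσ_z ≈ 153 kPa

Boussinesq vertical stress below a point load on an elastic half-space:
Δσ_z = 3P/(2πz²) · [1 + (r/z)²]^(−5/2)
r/z = 1.1/1.4 = 0.78571; [1+(r/z)²]^(−5/2) = 0.3006.
Δσ_z = 3×2090/(2π×1.4²) × 0.3006 = 509.13 × 0.3006 = 153 kPa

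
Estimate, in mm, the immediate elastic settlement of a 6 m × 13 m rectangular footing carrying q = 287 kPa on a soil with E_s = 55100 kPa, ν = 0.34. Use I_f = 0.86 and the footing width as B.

S_e ≈ 23.8 mm

Immediate (elastic) settlement: S_e = q·B·(1−ν²)/E_s · I_f.
S_e = 287 × 6 × (1 − 0.34²) / 55100 × 0.86
    = 287 × 6 × 0.8844 / 55100 × 0.86
    = 0.02377 m = 23.77 mm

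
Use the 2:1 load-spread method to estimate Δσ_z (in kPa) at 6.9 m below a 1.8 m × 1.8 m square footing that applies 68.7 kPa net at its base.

By the 2:1 method the load spreads at 1 horizontal : 2 vertical, so at depth z the loaded area has grown by z in each plan dimension:
Δσ = qBL/((B+z)(L+z)) = 68.7×1.8×1.8/((1.8+6.9)(1.8+6.9)) = 2.9408 kPa

Δσ_z ≈ 2.94 kPa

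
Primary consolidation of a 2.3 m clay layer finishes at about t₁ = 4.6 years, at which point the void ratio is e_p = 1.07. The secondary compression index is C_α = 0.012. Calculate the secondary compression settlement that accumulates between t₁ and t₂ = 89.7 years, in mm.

S_s ≈ 17.2 mm

Secondary compression: S_s = C_α·H/(1+e_p)·log₁₀(t₂/t₁)
S_s = 0.012×2.3/(1+1.07)×log₁₀(89.7/4.6)
    = 0.01333 × 1.29 = 0.0172 m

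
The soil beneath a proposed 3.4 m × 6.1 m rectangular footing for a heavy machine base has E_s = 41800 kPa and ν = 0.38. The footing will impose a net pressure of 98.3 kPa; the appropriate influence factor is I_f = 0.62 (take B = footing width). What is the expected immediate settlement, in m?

Immediate (elastic) settlement: S_e = q·B·(1−ν²)/E_s · I_f.
S_e = 98.3 × 3.4 × (1 − 0.38²) / 41800 × 0.62
    = 98.3 × 3.4 × 0.8556 / 41800 × 0.62
    = 0.004241 m

S_e ≈ 0.00424 m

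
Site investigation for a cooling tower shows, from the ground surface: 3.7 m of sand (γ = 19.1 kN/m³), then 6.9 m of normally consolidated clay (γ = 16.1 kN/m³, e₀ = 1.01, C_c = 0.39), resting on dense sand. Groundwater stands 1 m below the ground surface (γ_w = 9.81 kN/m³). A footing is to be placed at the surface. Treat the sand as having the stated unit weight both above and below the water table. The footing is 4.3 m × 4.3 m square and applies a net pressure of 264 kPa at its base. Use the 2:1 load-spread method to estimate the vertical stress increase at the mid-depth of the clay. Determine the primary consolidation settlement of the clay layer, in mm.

Mid-depth of clay below the ground surface: z = 3.7 + 6.9/2 = 7.15 m.
Total vertical stress at mid-clay: σ_v = 19.1×3.7 + 16.1×3.45 = 126.22 kPa.
Pore pressure: u = 9.81×(7.15 − 1) = 60.332 kPa.
Initial effective stress: σ'_0 = σ_v − u = 126.22 − 60.332 = 65.888 kPa.
Stress increase at mid-clay by the 2:1 spreading method:
Δσ = qBL/((B+z)(L+z)) = 264×4.3×4.3/((4.3+7.15)(4.3+7.15)) = 37.233 kPa
Final effective stress: σ'_f = σ'_0 + Δσ = 65.888 + 37.233 = 103.12 kPa.
Normally consolidated clay, so the full stress increment lies on the virgin compression line:
S_c = C_c·H/(1+e₀)·log₁₀(σ'_f/σ'_0) = 0.39×6.9/(1+1.01)×log₁₀(103.12/65.888)
    = 1.3388 × 0.19454 = 0.2605 m

S_c ≈ 260 mm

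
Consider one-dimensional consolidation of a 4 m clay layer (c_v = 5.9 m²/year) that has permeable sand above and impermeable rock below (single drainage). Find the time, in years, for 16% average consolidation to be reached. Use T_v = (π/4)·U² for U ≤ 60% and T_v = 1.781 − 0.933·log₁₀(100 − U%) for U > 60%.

Drainage path length: H_d = H = 4 m (single drainage).
U ≤ 60%: T_v = (π/4)·U² = (π/4)×0.16² = 0.020106.
t = T_v·H_d²/c_v = 0.020106×4²/5.9 = 0.05452 years.

t ≈ 0.0545 years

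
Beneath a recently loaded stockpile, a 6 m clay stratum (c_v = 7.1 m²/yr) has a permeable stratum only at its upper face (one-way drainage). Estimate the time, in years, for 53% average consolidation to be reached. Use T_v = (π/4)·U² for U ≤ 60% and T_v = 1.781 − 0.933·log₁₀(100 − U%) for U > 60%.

Drainage path length: H_d = H = 6 m (single drainage).
U ≤ 60%: T_v = (π/4)·U² = (π/4)×0.53² = 0.22062.
t = T_v·H_d²/c_v = 0.22062×6²/7.1 = 1.119 years.

t ≈ 1.12 years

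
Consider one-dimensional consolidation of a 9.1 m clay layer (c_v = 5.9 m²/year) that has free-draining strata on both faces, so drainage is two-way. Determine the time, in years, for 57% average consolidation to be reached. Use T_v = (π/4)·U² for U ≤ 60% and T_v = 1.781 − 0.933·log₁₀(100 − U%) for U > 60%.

t ≈ 0.895 years

Drainage path length: H_d = H/2 = 4.55 m (double drainage).
U ≤ 60%: T_v = (π/4)·U² = (π/4)×0.57² = 0.25518.
t = T_v·H_d²/c_v = 0.25518×4.55²/5.9 = 0.8954 years.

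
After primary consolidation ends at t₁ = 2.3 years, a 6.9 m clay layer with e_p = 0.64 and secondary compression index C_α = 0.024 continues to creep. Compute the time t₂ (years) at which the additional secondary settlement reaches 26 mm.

S_s = C_α·H/(1+e_p)·log₁₀(t₂/t₁) ⇒ log₁₀(t₂/t₁) = S_s·(1+e_p)/(C_α·H).
log₁₀(t₂/t₁) = 0.026 × (1+0.64) / (0.024×6.9) = 0.2575
t₂ = t₁ × 10^0.2575 = 2.3 × 1.809 = 4.161 years

t₂ ≈ 4.16 years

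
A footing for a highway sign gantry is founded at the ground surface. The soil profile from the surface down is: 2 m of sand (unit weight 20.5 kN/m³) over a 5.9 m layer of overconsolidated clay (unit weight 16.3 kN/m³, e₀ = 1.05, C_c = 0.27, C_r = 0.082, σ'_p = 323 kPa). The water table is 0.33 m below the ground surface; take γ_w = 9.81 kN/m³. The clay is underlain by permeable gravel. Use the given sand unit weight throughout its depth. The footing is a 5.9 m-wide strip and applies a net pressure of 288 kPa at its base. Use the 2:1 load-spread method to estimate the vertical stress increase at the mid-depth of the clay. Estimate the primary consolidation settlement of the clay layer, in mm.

Mid-depth of clay below the ground surface: z = 2 + 5.9/2 = 4.95 m.
Total vertical stress at mid-clay: σ_v = 20.5×2 + 16.3×2.95 = 89.085 kPa.
Pore pressure: u = 9.81×(4.95 − 0.33) = 45.322 kPa.
Initial effective stress: σ'_0 = σ_v − u = 89.085 − 45.322 = 43.763 kPa.
Stress increase at mid-clay by the 2:1 spreading method:
Δσ = qB/(B+z) = 288×5.9/(5.9+4.95) = 156.61 kPa
Final effective stress: σ'_f = 43.763 + 156.61 = 200.37 kPa.
σ'_f = 200.37 ≤ σ'_p = 323 kPa, so the clay remains overconsolidated and only the recompression index applies:
S_c = C_r·H/(1+e₀)·log₁₀(σ'_f/σ'_0) = 0.082×5.9/2.05×log₁₀(200.37/43.763)
    = 0.236 × 0.66073 = 0.1559 m

S_c ≈ 156 mm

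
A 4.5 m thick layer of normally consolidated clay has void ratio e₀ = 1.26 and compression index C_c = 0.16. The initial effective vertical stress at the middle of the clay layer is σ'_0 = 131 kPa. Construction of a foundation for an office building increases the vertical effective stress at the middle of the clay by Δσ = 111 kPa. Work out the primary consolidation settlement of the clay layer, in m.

Final effective stress: σ'_f = σ'_0 + Δσ = 131 + 111 = 242 kPa.
Normally consolidated clay, so the full stress increment lies on the virgin compression line:
S_c = C_c·H/(1+e₀)·log₁₀(σ'_f/σ'_0) = 0.16×4.5/(1+1.26)×log₁₀(242/131)
    = 0.31858 × 0.26654 = 0.08491 m

S_c ≈ 0.0849 m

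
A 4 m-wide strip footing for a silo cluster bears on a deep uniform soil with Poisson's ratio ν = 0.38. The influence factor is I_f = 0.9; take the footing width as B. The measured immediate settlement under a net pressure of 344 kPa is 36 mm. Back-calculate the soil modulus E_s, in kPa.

E_s ≈ 29400 kPa

S_e = q·B·(1−ν²)/E_s · I_f  ⇒  E_s = q·B·(1−ν²)·I_f / S_e.
E_s = 344 × 4 × 0.8556 × 0.9 / 0.036 = 29430 kPa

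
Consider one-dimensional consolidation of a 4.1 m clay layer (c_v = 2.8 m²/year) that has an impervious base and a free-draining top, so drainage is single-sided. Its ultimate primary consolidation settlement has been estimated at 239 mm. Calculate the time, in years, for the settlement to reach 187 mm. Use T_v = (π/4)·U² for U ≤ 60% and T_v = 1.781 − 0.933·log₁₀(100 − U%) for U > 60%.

t ≈ 3.2 years

Drainage path length: H_d = H = 4.1 m (single drainage).
U = S(t)/S_ult = 187/239 = 0.7824.
U > 60%: T_v = 1.781 − 0.933·log₁₀(100 − 78.243) = 0.53301.
t = T_v·H_d²/c_v = 0.53301×4.1²/2.8 = 3.2 years.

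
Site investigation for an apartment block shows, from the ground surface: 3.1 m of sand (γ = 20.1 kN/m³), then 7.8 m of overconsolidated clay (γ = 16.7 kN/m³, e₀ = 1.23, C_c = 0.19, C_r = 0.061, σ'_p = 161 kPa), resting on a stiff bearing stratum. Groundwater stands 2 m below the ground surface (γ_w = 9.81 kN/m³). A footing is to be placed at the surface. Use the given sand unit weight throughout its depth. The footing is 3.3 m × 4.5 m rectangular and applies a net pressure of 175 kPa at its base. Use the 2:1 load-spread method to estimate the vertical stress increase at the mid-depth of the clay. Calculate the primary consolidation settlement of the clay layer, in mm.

S_c ≈ 22.9 mm

Mid-depth of clay below the ground surface: z = 3.1 + 7.8/2 = 7 m.
Total vertical stress at mid-clay: σ_v = 20.1×3.1 + 16.7×3.9 = 127.44 kPa.
Pore pressure: u = 9.81×(7 − 2) = 49.05 kPa.
Initial effective stress: σ'_0 = σ_v − u = 127.44 − 49.05 = 78.39 kPa.
Stress increase at mid-clay by the 2:1 spreading method:
Δσ = qBL/((B+z)(L+z)) = 175×3.3×4.5/((3.3+7)(4.5+7)) = 21.94 kPa
Final effective stress: σ'_f = 78.39 + 21.94 = 100.33 kPa.
σ'_f = 100.33 ≤ σ'_p = 161 kPa, so the clay remains overconsolidated and only the recompression index applies:
S_c = C_r·H/(1+e₀)·log₁₀(σ'_f/σ'_0) = 0.061×7.8/2.23×log₁₀(100.33/78.39)
    = 0.21337 × 0.10717 = 0.02287 m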